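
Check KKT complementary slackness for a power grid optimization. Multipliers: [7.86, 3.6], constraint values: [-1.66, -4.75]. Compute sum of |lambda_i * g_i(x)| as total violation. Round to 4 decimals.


KKT complementary slackness check:
lambda_1 * g_1 = 7.86 * -1.66 = -13.0476
lambda_2 * g_2 = 3.6 * -4.75 = -17.1
Total violation = 13.0476 + 17.1 = 30.1476


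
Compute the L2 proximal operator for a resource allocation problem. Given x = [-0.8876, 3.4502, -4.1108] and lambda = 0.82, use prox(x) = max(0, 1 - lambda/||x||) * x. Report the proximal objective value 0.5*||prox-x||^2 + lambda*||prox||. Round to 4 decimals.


Step 1: Compute ||x||.
||x|| = 5.4397
Step 2: Compute scaling factor.
scale = max(0, 1 - 0.82/5.4397) = 0.8493
Step 3: prox(x) = [-0.7538, 2.9301, -3.4911]
||prox(x)|| = 4.6197
Step 4: Proximal objective.
0.5*||prox-x||^2 = 0.3362
lambda*||prox|| = 3.7882
Total = 4.1244


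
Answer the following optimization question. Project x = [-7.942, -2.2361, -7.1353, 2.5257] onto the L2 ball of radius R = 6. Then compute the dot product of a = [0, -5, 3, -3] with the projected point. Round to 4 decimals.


Step 1: Compute ||x|| (intermediates to 6 decimals).
||x|| = sqrt((-7.942)^2 + (-2.2361)^2 + (-7.1353)^2 + 2.5257^2) = 11.196748
Step 2: Project.
Since ||x|| > R, scale = R/||x|| = 6/11.196748 = 0.53587, proj(x) = scale * x
proj(x) = [-4.25588, -1.198259, -3.823593, 1.353447]
Step 3: Dot product.
a^T * proj(x) = 0*(-4.25588) - 5*(-1.198259) + 3*(-3.823593) - 3*1.353447 = -9.5398


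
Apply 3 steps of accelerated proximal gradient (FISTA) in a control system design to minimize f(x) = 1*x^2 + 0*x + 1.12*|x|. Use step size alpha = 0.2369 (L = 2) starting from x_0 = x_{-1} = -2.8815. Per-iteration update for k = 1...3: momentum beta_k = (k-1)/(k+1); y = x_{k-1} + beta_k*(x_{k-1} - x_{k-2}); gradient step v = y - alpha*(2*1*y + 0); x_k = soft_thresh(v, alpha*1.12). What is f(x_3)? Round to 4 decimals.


FISTA on f(x) = 1*x^2 + 0*x + 1.12*|x|
L = 2, alpha = 0.2369
Iteration 1: beta = 0.0, y = -2.8815 + 0.0*(-2.8815 + 2.8815) = -2.8815
  grad(y) = -5.763, v = y - alpha*grad = -1.5162
  prox(v) = soft_thresh(-1.5162, 0.2653) = -1.2509
Iteration 2: beta = 0.3333, y = -1.2509 + 0.3333*(-1.2509 + 2.8815) = -0.7074
  grad(y) = -1.4148, v = y - alpha*grad = -0.3722
  prox(v) = soft_thresh(-0.3722, 0.2653) = -0.1069
Iteration 3: beta = 0.5, y = -0.1069 + 0.5*(-0.1069 + 1.2509) = 0.4651
  grad(y) = 0.9302, v = y - alpha*grad = 0.2447
  prox(v) = soft_thresh(0.2447, 0.2653) = 0.0
f(x_3) = 1*0.0^2 + 0*0.0 + 1.12*|0.0| = 0.0


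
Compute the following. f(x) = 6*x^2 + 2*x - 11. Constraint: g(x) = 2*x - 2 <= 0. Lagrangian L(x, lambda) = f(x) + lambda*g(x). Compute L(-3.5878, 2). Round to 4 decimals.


Step 1: Evaluate f(x).
f(-3.5878) = 6*(-3.5878)^2 + 2*(-3.5878) - 11 = 59.0583
Step 2: Evaluate g(x).
g(-3.5878) = 2*-3.5878 - 2 = -9.1756
Step 3: Compute Lagrangian.
L = 59.0583 + 2*-9.1756 = 40.7071


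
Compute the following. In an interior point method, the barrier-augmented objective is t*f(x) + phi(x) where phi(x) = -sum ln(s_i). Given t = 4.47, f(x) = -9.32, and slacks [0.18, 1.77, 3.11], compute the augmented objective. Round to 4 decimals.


Step 1: Compute log-barrier.
ln values: [-1.7148, 0.571, 1.1346]
phi = -(-1.7148 + 0.571 + 1.1346) = 0.0092
Step 2: Compute augmented objective.
t*f(x) = 4.47*-9.32 = -41.6604
Total = -41.6604 + 0.0092 = -41.6512


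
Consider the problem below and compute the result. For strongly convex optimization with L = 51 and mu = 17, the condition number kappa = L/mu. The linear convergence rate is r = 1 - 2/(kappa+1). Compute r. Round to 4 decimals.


Step 1: Compute the condition number.
kappa = L/mu = 51/17 = 3.0
Step 2: Compute the convergence rate.
r = 1 - 2/(kappa + 1) = 1 - 2*mu/(L + mu) = (L - mu)/(L + mu) = 34/68 = 0.5


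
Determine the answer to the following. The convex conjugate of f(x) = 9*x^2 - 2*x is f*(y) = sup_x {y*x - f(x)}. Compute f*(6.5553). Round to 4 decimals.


f*(y) = sup_x {y*x - a*x^2 - b*x} = sup_x {(y-b)*x - a*x^2}
FOC: (y - b) - 2a*x = 0 => x* = (y - b)/(2a)
x* = (6.5553 + 2)/(2*9) = 0.4753
f*(6.5553) = (y-b)^2/(4a) = (6.5553 + 2)^2/(4*9)
= 73.1932/36 = 2.0331


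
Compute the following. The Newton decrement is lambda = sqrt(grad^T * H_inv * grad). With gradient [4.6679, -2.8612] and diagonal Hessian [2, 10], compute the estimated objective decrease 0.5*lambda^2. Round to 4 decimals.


Step 1: H is diagonal, so H^(-1) * g = [2.334, -0.2861].
Step 2: g^T H^(-1) g = sum_i g_i^2 / H_ii
  = (4.6679)^2/2 + (-2.8612)^2/10
  = 10.8946 + 0.8186 = 11.7133
Step 3: Objective decrease = 0.5 * g^T H^(-1) g = 5.8566


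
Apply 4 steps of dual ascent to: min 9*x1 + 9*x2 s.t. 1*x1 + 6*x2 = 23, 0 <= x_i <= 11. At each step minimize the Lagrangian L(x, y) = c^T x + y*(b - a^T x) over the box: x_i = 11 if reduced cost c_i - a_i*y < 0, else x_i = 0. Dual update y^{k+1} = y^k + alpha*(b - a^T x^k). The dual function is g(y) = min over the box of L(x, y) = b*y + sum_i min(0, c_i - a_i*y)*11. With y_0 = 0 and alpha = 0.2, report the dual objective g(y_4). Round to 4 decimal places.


Dual ascent for LP: min 9*x1 + 9*x2, 1*x1 + 6*x2 = 23, 0 <= x_i <= 11
Step 1: y^k = 0.0, reduced costs: (9.0, 9.0)
  x^k = (0.0, 0.0), subgradient = b - a^T x = 23.0
  y^{k+1} = 0.0 + 0.2*23.0 = 4.6
Step 2: y^k = 4.6, reduced costs: (4.4, -18.6)
  x^k = (0.0, 11.0), subgradient = b - a^T x = -43.0
  y^{k+1} = 4.6 + 0.2*-43.0 = -4.0
Step 3: y^k = -4.0, reduced costs: (13.0, 33.0)
  x^k = (0.0, 0.0), subgradient = b - a^T x = 23.0
  y^{k+1} = -4.0 + 0.2*23.0 = 0.6
Step 4: y^k = 0.6, reduced costs: (8.4, 5.4)
  x^k = (0.0, 0.0), subgradient = b - a^T x = 23.0
  y^{k+1} = 0.6 + 0.2*23.0 = 5.2
Dual objective at y_4 = 5.2: reduced costs (3.8, -22.2), box minimizer x = (0.0, 11.0)
g(y_4) = b*y + (c1 - a1*y)*x1 + (c2 - a2*y)*x2 = 23*5.2 + 3.8*0.0 + (-22.2)*11.0 = 119.6 + 0.0 - 244.2 = -124.6


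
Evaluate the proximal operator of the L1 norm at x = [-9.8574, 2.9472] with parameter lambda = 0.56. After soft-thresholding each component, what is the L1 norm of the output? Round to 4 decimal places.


Soft-thresholding with lambda = 0.56:
prox(-9.8574) = sign(-9.8574)*max(|-9.8574| - 0.56, 0) = -9.2974
prox(2.9472) = sign(2.9472)*max(|2.9472| - 0.56, 0) = 2.3872
prox(x) = [-9.2974, 2.3872]
||prox(x)||_1 = 9.2974 + 2.3872 = 11.6846


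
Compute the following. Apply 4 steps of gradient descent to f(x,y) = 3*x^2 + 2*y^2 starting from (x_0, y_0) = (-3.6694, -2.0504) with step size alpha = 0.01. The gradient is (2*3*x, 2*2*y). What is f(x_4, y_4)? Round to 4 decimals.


Gradient descent on f(x,y) = 3*x^2 + 2*y^2.
Starting point: (-3.6694, -2.0504), alpha = 0.01
Step 1: grad_x = 2*3*-3.6694 = -22.0164, grad_y = 2*2*-2.0504 = -8.2016
  x_1 = -3.6694 - 0.01*-22.0164 = -3.4492
  y_1 = -2.0504 - 0.01*-8.2016 = -1.9684
Step 2: grad_x = 2*3*-3.4492 = -20.6954, grad_y = 2*2*-1.9684 = -7.8735
  x_2 = -3.4492 - 0.01*-20.6954 = -3.2423
  y_2 = -1.9684 - 0.01*-7.8735 = -1.8896
Step 3: grad_x = 2*3*-3.2423 = -19.4537, grad_y = 2*2*-1.8896 = -7.5586
  x_3 = -3.2423 - 0.01*-19.4537 = -3.0477
  y_3 = -1.8896 - 0.01*-7.5586 = -1.8141
Step 4: grad_x = 2*3*-3.0477 = -18.2865, grad_y = 2*2*-1.8141 = -7.2563
  x_4 = -3.0477 - 0.01*-18.2865 = -2.8649
  y_4 = -1.8141 - 0.01*-7.2563 = -1.7415
f(-2.8649, -1.7415) = 3*(-2.8649)^2 + 2*(-1.7415)^2 = 30.6883


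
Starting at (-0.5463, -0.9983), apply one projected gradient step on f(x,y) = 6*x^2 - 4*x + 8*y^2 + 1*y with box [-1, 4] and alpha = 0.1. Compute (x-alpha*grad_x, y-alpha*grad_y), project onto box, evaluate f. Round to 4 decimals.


Step 1: Compute gradient at (-0.5463, -0.9983).
grad_x = 2*6*-0.5463 - 4 = -10.5556
grad_y = 2*8*-0.9983 + 1 = -14.9728
Step 2: Gradient step.
x_raw = -0.5463 - 0.1*-10.5556 = 0.5093
y_raw = -0.9983 - 0.1*-14.9728 = 0.499
Step 3: Project onto [-1, 4].
x_proj = clip(0.5093) = 0.5093
y_proj = clip(0.499) = 0.499
Step 4: Evaluate f.
f(0.5093, 0.499) = 2.0099


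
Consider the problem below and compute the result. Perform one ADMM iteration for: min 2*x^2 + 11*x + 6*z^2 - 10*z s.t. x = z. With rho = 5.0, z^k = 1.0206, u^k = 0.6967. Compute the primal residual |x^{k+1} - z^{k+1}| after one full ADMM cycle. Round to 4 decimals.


ADMM iteration with rho = 5.0, z^k = 1.0206, u^k = 0.6967
Step 1: x-update.
Minimize 2*x^2 + 11*x + (5.0/2)*(x - 1.0206 + 0.6967)^2
FOC: (2*2 + 5.0)*x = -11 + 5.0*(1.0206 - 0.6967)
x^{k+1} = -1.0423
Step 2: z-update.
Minimize 6*z^2 - 10*z + (5.0/2)*(-1.0423 - z + 0.6967)^2
FOC: (2*6 + 5.0)*z = 10 + 5.0*(-1.0423 + 0.6967)
z^{k+1} = 0.4866
Step 3: u-update.
u^{k+1} = 0.6967 - 1.0423 - 0.4866 = -0.8322
Step 4: Primal residual = |-1.0423 - 0.4866| = 1.5289


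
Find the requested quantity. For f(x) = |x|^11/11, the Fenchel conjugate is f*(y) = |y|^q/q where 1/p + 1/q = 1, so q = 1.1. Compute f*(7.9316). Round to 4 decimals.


The conjugate exponent q satisfies 1/p + 1/q = 1.
p = 11, so q = 11/(11 - 1) = 1.1
|y|^q = 7.9316^1.1 = 9.7566
f*(7.9316) = 9.7566 / 1.1 = 8.8696


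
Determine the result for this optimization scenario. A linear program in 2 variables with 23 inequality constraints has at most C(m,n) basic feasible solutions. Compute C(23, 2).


Each vertex corresponds to some choice of n active constraints out of m, so the number of vertices is at most C(m, n) = m! / (n!(m-n)!).
m = 23, n = 2
Numerator: 23 * 22
Denominator: 2! = 2
C(23, 2) = 253


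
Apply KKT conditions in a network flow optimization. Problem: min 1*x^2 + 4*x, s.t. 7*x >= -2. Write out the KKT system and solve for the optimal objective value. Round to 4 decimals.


Step 1: Try lambda = 0 (constraint inactive).
x_unc = -4/(2*1) = -2.0
Check: 7*-2.0 = -14.0 < -2 -- violated!
Step 2: Constraint must be active: 7*x = -2
x* = -2/7 = -0.2857 (rounded; the exact value -2/7 is used below)
lambda = (2*1*(-2/7) + 4)/7 = 0.4898
Step 3: Compute optimal value.
f(x*) = 1*(-2/7)^2 + 4*(-2/7) = -1.0612


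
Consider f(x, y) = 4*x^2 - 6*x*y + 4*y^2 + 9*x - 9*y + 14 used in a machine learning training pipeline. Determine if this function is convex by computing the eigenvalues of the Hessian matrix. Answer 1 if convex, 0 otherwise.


The Hessian of f(x,y) = 4*x^2 - 6*x*y + 4*y^2 + 9*x - 9*y + 14 is:
H = [[8, -6], [-6, 8]]
Trace = 8 + 8 = 16
Determinant = 8*8 - (-6)^2 = 28
Discriminant = (16)^2 - 4*28 = 144.0
Eigenvalues: lambda_1 = 2.0, lambda_2 = 14.0
The function is convex.

1


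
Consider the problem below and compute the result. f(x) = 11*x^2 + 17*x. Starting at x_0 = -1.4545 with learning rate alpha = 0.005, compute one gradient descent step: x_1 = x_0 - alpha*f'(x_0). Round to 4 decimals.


We compute the gradient at x_0 and apply the update.
f'(x) = 22*x + 17
f'(-1.4545) = 22*-1.4545 + 17 = -14.999
x_1 = -1.4545 - 0.005*-14.999 = -1.3795


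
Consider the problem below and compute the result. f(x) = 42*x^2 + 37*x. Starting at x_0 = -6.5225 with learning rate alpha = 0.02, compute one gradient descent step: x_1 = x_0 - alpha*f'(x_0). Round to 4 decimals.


We compute the gradient at x_0 and apply the update.
f'(x) = 84*x + 37
f'(-6.5225) = 84*-6.5225 + 37 = -510.89
x_1 = -6.5225 - 0.02*-510.89 = 3.6953


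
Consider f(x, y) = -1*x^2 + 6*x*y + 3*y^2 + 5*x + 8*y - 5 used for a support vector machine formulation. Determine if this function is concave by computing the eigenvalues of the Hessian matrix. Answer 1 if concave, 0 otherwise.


The Hessian of f(x,y) = -1*x^2 + 6*x*y + 3*y^2 + 5*x + 8*y - 5 is:
H = [[-2, 6], [6, 6]]
Trace = -2 + 6 = 4
Determinant = -2*6 - (6)^2 = -48
Discriminant = (4)^2 - 4*-48 = 208.0
Eigenvalues: lambda_1 = -5.2111, lambda_2 = 9.2111
The function is not concave.

0


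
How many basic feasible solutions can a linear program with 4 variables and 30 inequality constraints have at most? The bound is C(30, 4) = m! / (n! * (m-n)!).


Each vertex corresponds to some choice of n active constraints out of m, so the number of vertices is at most C(m, n) = m! / (n!(m-n)!).
m = 30, n = 4
Numerator: 30 * 29 * 28 * 27
Denominator: 4! = 24
C(30, 4) = 27405


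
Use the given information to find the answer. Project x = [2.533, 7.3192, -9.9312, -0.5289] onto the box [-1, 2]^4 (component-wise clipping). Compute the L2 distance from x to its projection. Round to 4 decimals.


Project each component onto [-1, 2].
clip(2.533) = 2.0, clip(7.3192) = 2.0, clip(-9.9312) = -1.0, clip(-0.5289) = -0.5289
Projection = [2.0, 2.0, -1.0, -0.5289]
Squared diffs: [0.2841, 28.2939, 79.7663, 0.0]
Distance = sqrt(108.3443) = 10.4089


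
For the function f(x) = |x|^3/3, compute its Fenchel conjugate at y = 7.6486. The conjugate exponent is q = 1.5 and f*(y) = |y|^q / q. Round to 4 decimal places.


The conjugate exponent q satisfies 1/p + 1/q = 1.
p = 3, so q = 3/(3 - 1) = 1.5
|y|^q = 7.6486^1.5 = 21.153
f*(7.6486) = 21.153 / 1.5 = 14.102


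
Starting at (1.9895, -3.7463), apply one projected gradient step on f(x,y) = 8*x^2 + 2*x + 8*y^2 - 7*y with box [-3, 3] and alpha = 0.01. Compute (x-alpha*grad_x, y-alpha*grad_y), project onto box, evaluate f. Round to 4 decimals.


Step 1: Compute gradient at (1.9895, -3.7463).
grad_x = 2*8*1.9895 + 2 = 33.832
grad_y = 2*8*-3.7463 - 7 = -66.9408
Step 2: Gradient step.
x_raw = 1.9895 - 0.01*33.832 = 1.6512
y_raw = -3.7463 - 0.01*-66.9408 = -3.0769
Step 3: Project onto [-3, 3].
x_proj = clip(1.6512) = 1.6512
y_proj = clip(-3.0769) = -3.0
Step 4: Evaluate f.
f(1.6512, -3.0) = 118.1135


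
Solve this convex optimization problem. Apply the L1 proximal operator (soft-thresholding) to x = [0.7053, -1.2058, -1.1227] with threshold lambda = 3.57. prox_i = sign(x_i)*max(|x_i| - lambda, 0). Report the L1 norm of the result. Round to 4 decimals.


Soft-thresholding with lambda = 3.57:
prox(0.7053) = sign(0.7053)*max(|0.7053| - 3.57, 0) = 0.0
prox(-1.2058) = sign(-1.2058)*max(|-1.2058| - 3.57, 0) = 0.0
prox(-1.1227) = sign(-1.1227)*max(|-1.1227| - 3.57, 0) = 0.0
prox(x) = [0.0, 0.0, 0.0]
||prox(x)||_1 = 0.0 + 0.0 + 0.0 = 0.0


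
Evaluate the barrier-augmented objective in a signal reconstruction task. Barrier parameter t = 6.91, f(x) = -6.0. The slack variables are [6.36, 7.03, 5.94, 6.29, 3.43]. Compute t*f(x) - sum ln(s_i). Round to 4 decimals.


Step 1: Compute log-barrier.
ln values: [1.85, 1.9502, 1.7817, 1.839, 1.2326]
phi = -(1.85 + 1.9502 + 1.7817 + 1.839 + 1.2326) = -8.6534
Step 2: Compute augmented objective.
t*f(x) = 6.91*-6.0 = -41.46
Total = -41.46 - 8.6534 = -50.1134


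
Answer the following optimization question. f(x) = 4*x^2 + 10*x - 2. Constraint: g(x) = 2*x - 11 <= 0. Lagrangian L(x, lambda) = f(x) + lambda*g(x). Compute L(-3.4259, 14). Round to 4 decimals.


Step 1: Evaluate f(x).
f(-3.4259) = 4*(-3.4259)^2 + 10*(-3.4259) - 2 = 10.6882
Step 2: Evaluate g(x).
g(-3.4259) = 2*-3.4259 - 11 = -17.8518
Step 3: Compute Lagrangian.
L = 10.6882 + 14*-17.8518 = -239.237


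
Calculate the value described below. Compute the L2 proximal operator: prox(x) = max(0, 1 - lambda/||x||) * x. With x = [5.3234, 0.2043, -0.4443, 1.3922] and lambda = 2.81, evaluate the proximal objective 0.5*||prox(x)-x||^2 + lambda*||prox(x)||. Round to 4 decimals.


Step 1: Compute ||x||.
||x|| = 5.5241
Step 2: Compute scaling factor.
scale = max(0, 1 - 2.81/5.5241) = 0.4913
Step 3: prox(x) = [2.6155, 0.1004, -0.2183, 0.684]
||prox(x)|| = 2.7141
Step 4: Proximal objective.
0.5*||prox-x||^2 = 3.9481
lambda*||prox|| = 7.6266
Total = 11.5747


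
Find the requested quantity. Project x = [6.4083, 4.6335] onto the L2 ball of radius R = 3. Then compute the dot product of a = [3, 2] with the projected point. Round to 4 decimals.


Step 1: Compute ||x|| (intermediates to 6 decimals).
||x|| = sqrt(6.4083^2 + 4.6335^2) = 7.907947
Step 2: Project.
Since ||x|| > R, scale = R/||x|| = 3/7.907947 = 0.379365, proj(x) = scale * x
proj(x) = [2.431085, 1.757788]
Step 3: Dot product.
a^T * proj(x) = 3*2.431085 + 2*1.757788 = 10.8088


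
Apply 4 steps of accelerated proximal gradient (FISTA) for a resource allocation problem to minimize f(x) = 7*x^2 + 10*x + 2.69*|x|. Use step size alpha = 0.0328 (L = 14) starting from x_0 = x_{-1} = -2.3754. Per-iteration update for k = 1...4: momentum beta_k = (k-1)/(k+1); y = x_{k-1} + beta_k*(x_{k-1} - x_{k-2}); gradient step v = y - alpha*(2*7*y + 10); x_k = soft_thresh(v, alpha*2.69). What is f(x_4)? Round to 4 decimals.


FISTA on f(x) = 7*x^2 + 10*x + 2.69*|x|
L = 14, alpha = 0.0328
Iteration 1: beta = 0.0, y = -2.3754 + 0.0*(-2.3754 + 2.3754) = -2.3754
  grad(y) = -23.2556, v = y - alpha*grad = -1.6126
  prox(v) = soft_thresh(-1.6126, 0.0882) = -1.5244
Iteration 2: beta = 0.3333, y = -1.5244 + 0.3333*(-1.5244 + 2.3754) = -1.2407
  grad(y) = -7.37, v = y - alpha*grad = -0.999
  prox(v) = soft_thresh(-0.999, 0.0882) = -0.9107
Iteration 3: beta = 0.5, y = -0.9107 + 0.5*(-0.9107 + 1.5244) = -0.6039
  grad(y) = 1.545, v = y - alpha*grad = -0.6546
  prox(v) = soft_thresh(-0.6546, 0.0882) = -0.5664
Iteration 4: beta = 0.6, y = -0.5664 + 0.6*(-0.5664 + 0.9107) = -0.3597
  grad(y) = 4.9635, v = y - alpha*grad = -0.5226
  prox(v) = soft_thresh(-0.5226, 0.0882) = -0.4343
f(x_4) = 7*(-0.4343)^2 + 10*(-0.4343) + 2.69*|-0.4343| = -1.8544


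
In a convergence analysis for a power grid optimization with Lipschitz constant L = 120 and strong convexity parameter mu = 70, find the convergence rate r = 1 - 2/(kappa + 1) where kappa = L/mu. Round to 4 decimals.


Step 1: Compute the condition number.
kappa = L/mu = 120/70 = 1.7143
Step 2: Compute the convergence rate.
r = 1 - 2/(kappa + 1) = 1 - 2*mu/(L + mu) = (L - mu)/(L + mu) = 50/190 = 0.2632


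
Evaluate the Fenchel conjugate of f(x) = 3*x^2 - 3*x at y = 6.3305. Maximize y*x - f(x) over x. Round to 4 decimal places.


f*(y) = sup_x {y*x - a*x^2 - b*x} = sup_x {(y-b)*x - a*x^2}
FOC: (y - b) - 2a*x = 0 => x* = (y - b)/(2a)
x* = (6.3305 + 3)/(2*3) = 1.5551
f*(6.3305) = (y-b)^2/(4a) = (6.3305 + 3)^2/(4*3)
= 87.0582/12 = 7.2549


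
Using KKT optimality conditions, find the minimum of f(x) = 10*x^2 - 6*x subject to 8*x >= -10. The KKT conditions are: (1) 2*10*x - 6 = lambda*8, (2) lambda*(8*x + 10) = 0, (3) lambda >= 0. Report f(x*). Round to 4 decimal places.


Step 1: Try lambda = 0 (constraint inactive).
Stationarity: 2*10*x - 6 = 0
x* = 6/(2*10) = 0.3
Check constraint: 8*0.3 = 2.4 >= -10 -- satisfied.
Step 2: Compute optimal value.
f(x*) = 10*0.3^2 - 6*0.3 = -0.9


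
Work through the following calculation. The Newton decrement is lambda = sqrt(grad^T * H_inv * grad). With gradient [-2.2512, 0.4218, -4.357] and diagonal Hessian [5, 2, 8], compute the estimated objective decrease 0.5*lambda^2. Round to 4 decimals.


Step 1: H is diagonal, so H^(-1) * g = [-0.4502, 0.2109, -0.5446].
Step 2: g^T H^(-1) g = sum_i g_i^2 / H_ii
  = (-2.2512)^2/5 + (0.4218)^2/2 + (-4.357)^2/8
  = 1.0136 + 0.089 + 2.3729 = 3.4755
Step 3: Objective decrease = 0.5 * g^T H^(-1) g = 1.7377


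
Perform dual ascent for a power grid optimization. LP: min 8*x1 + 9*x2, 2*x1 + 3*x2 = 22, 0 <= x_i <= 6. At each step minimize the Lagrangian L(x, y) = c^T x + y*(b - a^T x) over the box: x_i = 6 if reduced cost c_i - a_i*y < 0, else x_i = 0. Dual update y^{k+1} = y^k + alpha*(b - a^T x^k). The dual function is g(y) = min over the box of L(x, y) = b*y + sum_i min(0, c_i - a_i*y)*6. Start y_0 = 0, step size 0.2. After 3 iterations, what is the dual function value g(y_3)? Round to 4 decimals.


Dual ascent for LP: min 8*x1 + 9*x2, 2*x1 + 3*x2 = 22, 0 <= x_i <= 6
Step 1: y^k = 0.0, reduced costs: (8.0, 9.0)
  x^k = (0.0, 0.0), subgradient = b - a^T x = 22.0
  y^{k+1} = 0.0 + 0.2*22.0 = 4.4
Step 2: y^k = 4.4, reduced costs: (-0.8, -4.2)
  x^k = (6.0, 6.0), subgradient = b - a^T x = -8.0
  y^{k+1} = 4.4 + 0.2*-8.0 = 2.8
Step 3: y^k = 2.8, reduced costs: (2.4, 0.6)
  x^k = (0.0, 0.0), subgradient = b - a^T x = 22.0
  y^{k+1} = 2.8 + 0.2*22.0 = 7.2
Dual objective at y_3 = 7.2: reduced costs (-6.4, -12.6), box minimizer x = (6.0, 6.0)
g(y_3) = b*y + (c1 - a1*y)*x1 + (c2 - a2*y)*x2 = 22*7.2 + (-6.4)*6.0 + (-12.6)*6.0 = 158.4 - 38.4 - 75.6 = 44.4


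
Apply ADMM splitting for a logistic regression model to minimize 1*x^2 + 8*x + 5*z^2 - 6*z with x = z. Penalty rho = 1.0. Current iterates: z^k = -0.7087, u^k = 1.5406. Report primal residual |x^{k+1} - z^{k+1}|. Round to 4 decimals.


ADMM iteration with rho = 1.0, z^k = -0.7087, u^k = 1.5406
Step 1: x-update.
Minimize 1*x^2 + 8*x + (1.0/2)*(x + 0.7087 + 1.5406)^2
FOC: (2*1 + 1.0)*x = -8 + 1.0*(-0.7087 - 1.5406)
x^{k+1} = -3.4164
Step 2: z-update.
Minimize 5*z^2 - 6*z + (1.0/2)*(-3.4164 - z + 1.5406)^2
FOC: (2*5 + 1.0)*z = 6 + 1.0*(-3.4164 + 1.5406)
z^{k+1} = 0.3749
Step 3: u-update.
u^{k+1} = 1.5406 - 3.4164 - 0.3749 = -2.2508
Step 4: Primal residual = |-3.4164 - 0.3749| = 3.7914


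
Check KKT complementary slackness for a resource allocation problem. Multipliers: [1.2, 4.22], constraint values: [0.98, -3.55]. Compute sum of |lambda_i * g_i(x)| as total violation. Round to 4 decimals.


KKT complementary slackness check:
lambda_1 * g_1 = 1.2 * 0.98 = 1.176
lambda_2 * g_2 = 4.22 * -3.55 = -14.981
Total violation = 1.176 + 14.981 = 16.157


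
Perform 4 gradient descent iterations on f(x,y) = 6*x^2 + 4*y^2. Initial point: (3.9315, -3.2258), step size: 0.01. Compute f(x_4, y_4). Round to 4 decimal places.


Gradient descent on f(x,y) = 6*x^2 + 4*y^2.
Starting point: (3.9315, -3.2258), alpha = 0.01
Step 1: grad_x = 2*6*3.9315 = 47.178, grad_y = 2*4*-3.2258 = -25.8064
  x_1 = 3.9315 - 0.01*47.178 = 3.4597
  y_1 = -3.2258 - 0.01*-25.8064 = -2.9677
Step 2: grad_x = 2*6*3.4597 = 41.5166, grad_y = 2*4*-2.9677 = -23.7419
  x_2 = 3.4597 - 0.01*41.5166 = 3.0446
  y_2 = -2.9677 - 0.01*-23.7419 = -2.7303
Step 3: grad_x = 2*6*3.0446 = 36.5346, grad_y = 2*4*-2.7303 = -21.8425
  x_3 = 3.0446 - 0.01*36.5346 = 2.6792
  y_3 = -2.7303 - 0.01*-21.8425 = -2.5119
Step 4: grad_x = 2*6*2.6792 = 32.1505, grad_y = 2*4*-2.5119 = -20.0951
  x_4 = 2.6792 - 0.01*32.1505 = 2.3577
  y_4 = -2.5119 - 0.01*-20.0951 = -2.3109
f(2.3577, -2.3109) = 6*2.3577^2 + 4*(-2.3109)^2 = 54.7143


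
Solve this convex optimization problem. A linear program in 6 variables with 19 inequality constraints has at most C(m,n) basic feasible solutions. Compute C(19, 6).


Each vertex corresponds to some choice of n active constraints out of m, so the number of vertices is at most C(m, n) = m! / (n!(m-n)!).
m = 19, n = 6
Numerator: 19 * 18 * 17 * 16 * 15 * 14
Denominator: 6! = 720
C(19, 6) = 27132


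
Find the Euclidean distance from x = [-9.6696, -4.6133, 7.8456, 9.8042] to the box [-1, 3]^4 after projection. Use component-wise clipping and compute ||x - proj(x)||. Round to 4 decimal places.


Project each component onto [-1, 3].
clip(-9.6696) = -1.0, clip(-4.6133) = -1.0, clip(7.8456) = 3.0, clip(9.8042) = 3.0
Projection = [-1.0, -1.0, 3.0, 3.0]
Squared diffs: [75.162, 13.0559, 23.4798, 46.2971]
Distance = sqrt(157.9948) = 12.5696


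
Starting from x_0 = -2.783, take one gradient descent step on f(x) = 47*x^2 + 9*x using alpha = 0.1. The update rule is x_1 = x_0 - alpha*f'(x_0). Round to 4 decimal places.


We compute the gradient at x_0 and apply the update.
f'(x) = 94*x + 9
f'(-2.783) = 94*-2.783 + 9 = -252.602
x_1 = -2.783 - 0.1*-252.602 = 22.4772


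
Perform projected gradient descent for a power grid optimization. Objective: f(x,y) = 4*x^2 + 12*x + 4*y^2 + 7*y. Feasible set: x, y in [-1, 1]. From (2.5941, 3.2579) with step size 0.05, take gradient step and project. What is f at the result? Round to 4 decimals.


Step 1: Compute gradient at (2.5941, 3.2579).
grad_x = 2*4*2.5941 + 12 = 32.7528
grad_y = 2*4*3.2579 + 7 = 33.0632
Step 2: Gradient step.
x_raw = 2.5941 - 0.05*32.7528 = 0.9565
y_raw = 3.2579 - 0.05*33.0632 = 1.6047
Step 3: Project onto [-1, 1].
x_proj = clip(0.9565) = 0.9565
y_proj = clip(1.6047) = 1.0
Step 4: Evaluate f.
f(0.9565, 1.0) = 26.1368


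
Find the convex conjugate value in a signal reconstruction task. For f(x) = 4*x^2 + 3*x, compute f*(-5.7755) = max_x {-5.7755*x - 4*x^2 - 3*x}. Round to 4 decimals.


f*(y) = sup_x {y*x - a*x^2 - b*x} = sup_x {(y-b)*x - a*x^2}
FOC: (y - b) - 2a*x = 0 => x* = (y - b)/(2a)
x* = (-5.7755 - 3)/(2*4) = -1.0969
f*(-5.7755) = (y-b)^2/(4a) = (-5.7755 - 3)^2/(4*4)
= 77.0094/16 = 4.8131


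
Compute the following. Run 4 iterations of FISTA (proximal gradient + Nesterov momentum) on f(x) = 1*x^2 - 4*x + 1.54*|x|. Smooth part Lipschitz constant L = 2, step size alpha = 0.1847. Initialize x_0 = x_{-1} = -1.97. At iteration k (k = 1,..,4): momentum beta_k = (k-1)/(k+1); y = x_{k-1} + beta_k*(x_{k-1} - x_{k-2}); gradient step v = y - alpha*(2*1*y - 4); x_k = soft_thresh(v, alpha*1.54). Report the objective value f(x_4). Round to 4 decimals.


FISTA on f(x) = 1*x^2 - 4*x + 1.54*|x|
L = 2, alpha = 0.1847
Iteration 1: beta = 0.0, y = -1.97 + 0.0*(-1.97 + 1.97) = -1.97
  grad(y) = -7.94, v = y - alpha*grad = -0.5035
  prox(v) = soft_thresh(-0.5035, 0.2844) = -0.219
Iteration 2: beta = 0.3333, y = -0.219 + 0.3333*(-0.219 + 1.97) = 0.3646
  grad(y) = -3.2708, v = y - alpha*grad = 0.9687
  prox(v) = soft_thresh(0.9687, 0.2844) = 0.6843
Iteration 3: beta = 0.5, y = 0.6843 + 0.5*(0.6843 + 0.219) = 1.1359
  grad(y) = -1.7281, v = y - alpha*grad = 1.4551
  prox(v) = soft_thresh(1.4551, 0.2844) = 1.1707
Iteration 4: beta = 0.6, y = 1.1707 + 0.6*(1.1707 - 0.6843) = 1.4625
  grad(y) = -1.0749, v = y - alpha*grad = 1.6611
  prox(v) = soft_thresh(1.6611, 0.2844) = 1.3766
f(x_4) = 1*1.3766^2 - 4*1.3766 + 1.54*|1.3766| = -1.4914


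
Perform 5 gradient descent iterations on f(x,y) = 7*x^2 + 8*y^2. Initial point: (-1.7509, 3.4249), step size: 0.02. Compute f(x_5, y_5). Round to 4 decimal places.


Gradient descent on f(x,y) = 7*x^2 + 8*y^2.
Starting point: (-1.7509, 3.4249), alpha = 0.02
Step 1: grad_x = 2*7*-1.7509 = -24.5126, grad_y = 2*8*3.4249 = 54.7984
  x_1 = -1.7509 - 0.02*-24.5126 = -1.2606
  y_1 = 3.4249 - 0.02*54.7984 = 2.3289
Step 2: grad_x = 2*7*-1.2606 = -17.6491, grad_y = 2*8*2.3289 = 37.2629
  x_2 = -1.2606 - 0.02*-17.6491 = -0.9077
  y_2 = 2.3289 - 0.02*37.2629 = 1.5837
Step 3: grad_x = 2*7*-0.9077 = -12.7073, grad_y = 2*8*1.5837 = 25.3388
  x_3 = -0.9077 - 0.02*-12.7073 = -0.6535
  y_3 = 1.5837 - 0.02*25.3388 = 1.0769
Step 4: grad_x = 2*7*-0.6535 = -9.1493, grad_y = 2*8*1.0769 = 17.2304
  x_4 = -0.6535 - 0.02*-9.1493 = -0.4705
  y_4 = 1.0769 - 0.02*17.2304 = 0.7323
Step 5: grad_x = 2*7*-0.4705 = -6.5875, grad_y = 2*8*0.7323 = 11.7167
  x_5 = -0.4705 - 0.02*-6.5875 = -0.3388
  y_5 = 0.7323 - 0.02*11.7167 = 0.498
f(-0.3388, 0.498) = 7*(-0.3388)^2 + 8*0.498^2 = 2.7871


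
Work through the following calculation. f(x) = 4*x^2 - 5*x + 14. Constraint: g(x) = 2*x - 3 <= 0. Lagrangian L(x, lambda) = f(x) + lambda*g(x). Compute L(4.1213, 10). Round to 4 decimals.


Step 1: Evaluate f(x).
f(4.1213) = 4*4.1213^2 - 5*4.1213 + 14 = 61.334
Step 2: Evaluate g(x).
g(4.1213) = 2*4.1213 - 3 = 5.2426
Step 3: Compute Lagrangian.
L = 61.334 + 10*5.2426 = 113.76


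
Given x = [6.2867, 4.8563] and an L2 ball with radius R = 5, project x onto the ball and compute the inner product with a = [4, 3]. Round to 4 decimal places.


Step 1: Compute ||x|| (intermediates to 6 decimals).
||x|| = sqrt(6.2867^2 + 4.8563^2) = 7.943944
Step 2: Project.
Since ||x|| > R, scale = R/||x|| = 5/7.943944 = 0.62941, proj(x) = scale * x
proj(x) = [3.956912, 3.056604]
Step 3: Dot product.
a^T * proj(x) = 4*3.956912 + 3*3.056604 = 24.9975


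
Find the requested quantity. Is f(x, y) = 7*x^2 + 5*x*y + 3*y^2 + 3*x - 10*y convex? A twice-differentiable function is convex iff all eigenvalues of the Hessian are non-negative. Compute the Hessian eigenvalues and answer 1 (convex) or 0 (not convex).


The Hessian of f(x,y) = 7*x^2 + 5*x*y + 3*y^2 + 3*x - 10*y is:
H = [[14, 5], [5, 6]]
Trace = 14 + 6 = 20
Determinant = 14*6 - (5)^2 = 59
Discriminant = (20)^2 - 4*59 = 164.0
Eigenvalues: lambda_1 = 3.5969, lambda_2 = 16.4031
The function is convex.

1


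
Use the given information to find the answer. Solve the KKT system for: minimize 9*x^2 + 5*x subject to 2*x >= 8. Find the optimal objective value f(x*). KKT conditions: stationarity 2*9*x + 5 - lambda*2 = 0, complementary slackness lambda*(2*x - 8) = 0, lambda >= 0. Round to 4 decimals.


Step 1: Try lambda = 0 (constraint inactive).
x_unc = -5/(2*9) = -0.2778
Check: 2*-0.2778 = -0.5556 < 8 -- violated!
Step 2: Constraint must be active: 2*x = 8
x* = 8/2 = 4.0
lambda = (2*9*4.0 + 5)/2 = 38.5
Step 3: Compute optimal value.
f(x*) = 9*4.0^2 + 5*4.0 = 164.0


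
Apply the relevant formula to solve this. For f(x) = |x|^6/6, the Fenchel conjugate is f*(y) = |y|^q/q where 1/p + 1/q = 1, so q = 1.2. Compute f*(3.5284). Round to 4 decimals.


The conjugate exponent q satisfies 1/p + 1/q = 1.
p = 6, so q = 6/(6 - 1) = 1.2
|y|^q = 3.5284^1.2 = 4.5404
f*(3.5284) = 4.5404 / 1.2 = 3.7837


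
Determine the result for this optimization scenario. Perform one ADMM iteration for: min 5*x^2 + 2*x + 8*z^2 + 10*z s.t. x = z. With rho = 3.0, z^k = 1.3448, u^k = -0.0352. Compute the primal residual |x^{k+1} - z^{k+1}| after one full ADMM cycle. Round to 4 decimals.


ADMM iteration with rho = 3.0, z^k = 1.3448, u^k = -0.0352
Step 1: x-update.
Minimize 5*x^2 + 2*x + (3.0/2)*(x - 1.3448 - 0.0352)^2
FOC: (2*5 + 3.0)*x = -2 + 3.0*(1.3448 + 0.0352)
x^{k+1} = 0.1646
Step 2: z-update.
Minimize 8*z^2 + 10*z + (3.0/2)*(0.1646 - z - 0.0352)^2
FOC: (2*8 + 3.0)*z = -10 + 3.0*(0.1646 - 0.0352)
z^{k+1} = -0.5059
Step 3: u-update.
u^{k+1} = -0.0352 + 0.1646 + 0.5059 = 0.6353
Step 4: Primal residual = |0.1646 + 0.5059| = 0.6705


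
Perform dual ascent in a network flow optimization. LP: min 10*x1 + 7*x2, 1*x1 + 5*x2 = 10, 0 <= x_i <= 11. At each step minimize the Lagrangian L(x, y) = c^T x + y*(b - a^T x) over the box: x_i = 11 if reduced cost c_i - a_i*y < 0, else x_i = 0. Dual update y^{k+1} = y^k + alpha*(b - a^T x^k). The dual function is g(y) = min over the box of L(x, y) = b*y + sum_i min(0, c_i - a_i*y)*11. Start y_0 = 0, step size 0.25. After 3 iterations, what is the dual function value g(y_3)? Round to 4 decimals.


Dual ascent for LP: min 10*x1 + 7*x2, 1*x1 + 5*x2 = 10, 0 <= x_i <= 11
Step 1: y^k = 0.0, reduced costs: (10.0, 7.0)
  x^k = (0.0, 0.0), subgradient = b - a^T x = 10.0
  y^{k+1} = 0.0 + 0.25*10.0 = 2.5
Step 2: y^k = 2.5, reduced costs: (7.5, -5.5)
  x^k = (0.0, 11.0), subgradient = b - a^T x = -45.0
  y^{k+1} = 2.5 + 0.25*-45.0 = -8.75
Step 3: y^k = -8.75, reduced costs: (18.75, 50.75)
  x^k = (0.0, 0.0), subgradient = b - a^T x = 10.0
  y^{k+1} = -8.75 + 0.25*10.0 = -6.25
Dual objective at y_3 = -6.25: reduced costs (16.25, 38.25), box minimizer x = (0.0, 0.0)
g(y_3) = b*y + (c1 - a1*y)*x1 + (c2 - a2*y)*x2 = 10*(-6.25) + 16.25*0.0 + 38.25*0.0 = -62.5 + 0.0 + 0.0 = -62.5


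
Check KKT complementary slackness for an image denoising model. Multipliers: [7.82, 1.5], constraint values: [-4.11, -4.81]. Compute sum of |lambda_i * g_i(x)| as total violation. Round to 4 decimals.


KKT complementary slackness check:
lambda_1 * g_1 = 7.82 * -4.11 = -32.1402
lambda_2 * g_2 = 1.5 * -4.81 = -7.215
Total violation = 32.1402 + 7.215 = 39.3552


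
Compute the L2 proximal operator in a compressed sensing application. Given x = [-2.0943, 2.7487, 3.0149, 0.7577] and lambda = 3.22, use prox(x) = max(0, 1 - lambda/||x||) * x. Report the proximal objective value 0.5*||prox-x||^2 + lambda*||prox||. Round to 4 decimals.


Step 1: Compute ||x||.
||x|| = 4.6481
Step 2: Compute scaling factor.
scale = max(0, 1 - 3.22/4.6481) = 0.3072
Step 3: prox(x) = [-0.6435, 0.8445, 0.9263, 0.2328]
||prox(x)|| = 1.4281
Step 4: Proximal objective.
0.5*||prox-x||^2 = 5.1842
lambda*||prox|| = 4.5985
Total = 9.7828


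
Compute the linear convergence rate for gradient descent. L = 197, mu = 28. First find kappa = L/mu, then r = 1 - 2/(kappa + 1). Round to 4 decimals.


Step 1: Compute the condition number.
kappa = L/mu = 197/28 = 7.0357
Step 2: Compute the convergence rate.
r = 1 - 2/(kappa + 1) = 1 - 2*mu/(L + mu) = (L - mu)/(L + mu) = 169/225 = 0.7511


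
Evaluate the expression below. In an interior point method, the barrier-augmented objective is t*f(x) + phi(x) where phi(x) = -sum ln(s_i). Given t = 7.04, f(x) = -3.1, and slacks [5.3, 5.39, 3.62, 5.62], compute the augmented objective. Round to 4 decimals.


Step 1: Compute log-barrier.
ln values: [1.6677, 1.6845, 1.2865, 1.7263]
phi = -(1.6677 + 1.6845 + 1.2865 + 1.7263) = -6.3651
Step 2: Compute augmented objective.
t*f(x) = 7.04*-3.1 = -21.824
Total = -21.824 - 6.3651 = -28.1891


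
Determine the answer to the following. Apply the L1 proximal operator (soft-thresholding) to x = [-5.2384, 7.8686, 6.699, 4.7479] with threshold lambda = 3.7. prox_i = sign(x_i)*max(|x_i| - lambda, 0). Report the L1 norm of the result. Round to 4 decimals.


Soft-thresholding with lambda = 3.7:
prox(-5.2384) = sign(-5.2384)*max(|-5.2384| - 3.7, 0) = -1.5384
prox(7.8686) = sign(7.8686)*max(|7.8686| - 3.7, 0) = 4.1686
prox(6.699) = sign(6.699)*max(|6.699| - 3.7, 0) = 2.999
prox(4.7479) = sign(4.7479)*max(|4.7479| - 3.7, 0) = 1.0479
prox(x) = [-1.5384, 4.1686, 2.999, 1.0479]
||prox(x)||_1 = 1.5384 + 4.1686 + 2.999 + 1.0479 = 9.7539


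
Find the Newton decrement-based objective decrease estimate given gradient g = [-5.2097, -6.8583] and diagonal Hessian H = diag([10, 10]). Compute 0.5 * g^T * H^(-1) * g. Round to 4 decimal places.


Step 1: H is diagonal, so H^(-1) * g = [-0.521, -0.6858].
Step 2: g^T H^(-1) g = sum_i g_i^2 / H_ii
  = (-5.2097)^2/10 + (-6.8583)^2/10
  = 2.7141 + 4.7036 = 7.4177
Step 3: Objective decrease = 0.5 * g^T H^(-1) g = 3.7089


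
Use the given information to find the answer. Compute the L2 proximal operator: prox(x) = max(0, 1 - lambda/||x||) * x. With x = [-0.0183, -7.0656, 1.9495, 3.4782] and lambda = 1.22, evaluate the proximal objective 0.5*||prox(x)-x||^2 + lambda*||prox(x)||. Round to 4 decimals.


Step 1: Compute ||x||.
||x|| = 8.113
Step 2: Compute scaling factor.
scale = max(0, 1 - 1.22/8.113) = 0.8496
Step 3: prox(x) = [-0.0155, -6.0031, 1.6563, 2.9552]
||prox(x)|| = 6.893
Step 4: Proximal objective.
0.5*||prox-x||^2 = 0.7442
lambda*||prox|| = 8.4095
Total = 9.1537


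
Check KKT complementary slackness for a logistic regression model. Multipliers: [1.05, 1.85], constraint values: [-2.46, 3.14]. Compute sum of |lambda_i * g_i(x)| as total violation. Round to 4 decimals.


KKT complementary slackness check:
lambda_1 * g_1 = 1.05 * -2.46 = -2.583
lambda_2 * g_2 = 1.85 * 3.14 = 5.809
Total violation = 2.583 + 5.809 = 8.392


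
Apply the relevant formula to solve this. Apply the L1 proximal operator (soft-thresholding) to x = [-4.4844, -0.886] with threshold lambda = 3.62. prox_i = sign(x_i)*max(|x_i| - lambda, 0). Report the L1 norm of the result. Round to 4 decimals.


Soft-thresholding with lambda = 3.62:
prox(-4.4844) = sign(-4.4844)*max(|-4.4844| - 3.62, 0) = -0.8644
prox(-0.886) = sign(-0.886)*max(|-0.886| - 3.62, 0) = 0.0
prox(x) = [-0.8644, 0.0]
||prox(x)||_1 = 0.8644 + 0.0 = 0.8644


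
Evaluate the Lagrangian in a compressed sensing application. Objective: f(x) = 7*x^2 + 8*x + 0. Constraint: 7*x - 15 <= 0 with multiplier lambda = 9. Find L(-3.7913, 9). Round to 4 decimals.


Step 1: Evaluate f(x).
f(-3.7913) = 7*(-3.7913)^2 + 8*(-3.7913) + 0 = 70.2873
Step 2: Evaluate g(x).
g(-3.7913) = 7*-3.7913 - 15 = -41.5391
Step 3: Compute Lagrangian.
L = 70.2873 + 9*-41.5391 = -303.5646


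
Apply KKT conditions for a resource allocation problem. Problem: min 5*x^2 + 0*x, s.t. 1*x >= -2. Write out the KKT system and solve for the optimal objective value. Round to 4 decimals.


Step 1: Try lambda = 0 (constraint inactive).
Stationarity: 2*5*x + 0 = 0
x* = 0/(2*5) = 0.0
Check constraint: 1*0.0 = 0.0 >= -2 -- satisfied.
Step 2: Compute optimal value.
f(x*) = 5*0.0^2 + 0*0.0 = 0.0


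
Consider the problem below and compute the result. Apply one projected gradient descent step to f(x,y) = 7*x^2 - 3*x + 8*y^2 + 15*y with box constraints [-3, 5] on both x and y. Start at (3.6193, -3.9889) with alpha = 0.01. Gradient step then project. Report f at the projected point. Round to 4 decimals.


Step 1: Compute gradient at (3.6193, -3.9889).
grad_x = 2*7*3.6193 - 3 = 47.6702
grad_y = 2*8*-3.9889 + 15 = -48.8224
Step 2: Gradient step.
x_raw = 3.6193 - 0.01*47.6702 = 3.1426
y_raw = -3.9889 - 0.01*-48.8224 = -3.5007
Step 3: Project onto [-3, 5].
x_proj = clip(3.1426) = 3.1426
y_proj = clip(-3.5007) = -3.0
Step 4: Evaluate f.
f(3.1426, -3.0) = 86.7037


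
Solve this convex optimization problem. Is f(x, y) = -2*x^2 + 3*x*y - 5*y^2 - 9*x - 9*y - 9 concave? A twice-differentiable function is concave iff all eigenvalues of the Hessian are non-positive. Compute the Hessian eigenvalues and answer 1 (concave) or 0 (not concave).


The Hessian of f(x,y) = -2*x^2 + 3*x*y - 5*y^2 - 9*x - 9*y - 9 is:
H = [[-4, 3], [3, -10]]
Trace = -4 - 10 = -14
Determinant = -4*-10 - (3)^2 = 31
Discriminant = (-14)^2 - 4*31 = 72.0
Eigenvalues: lambda_1 = -11.2426, lambda_2 = -2.7574
The function is concave.

1


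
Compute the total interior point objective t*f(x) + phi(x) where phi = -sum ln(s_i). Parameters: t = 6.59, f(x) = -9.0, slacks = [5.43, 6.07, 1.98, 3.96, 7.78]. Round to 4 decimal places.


Step 1: Compute log-barrier.
ln values: [1.6919, 1.8034, 0.6831, 1.3762, 2.0516]
phi = -(1.6919 + 1.8034 + 0.6831 + 1.3762 + 2.0516) = -7.6062
Step 2: Compute augmented objective.
t*f(x) = 6.59*-9.0 = -59.31
Total = -59.31 - 7.6062 = -66.9162


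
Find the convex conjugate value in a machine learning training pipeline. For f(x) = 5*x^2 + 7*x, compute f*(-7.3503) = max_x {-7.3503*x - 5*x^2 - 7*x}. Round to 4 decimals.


f*(y) = sup_x {y*x - a*x^2 - b*x} = sup_x {(y-b)*x - a*x^2}
FOC: (y - b) - 2a*x = 0 => x* = (y - b)/(2a)
x* = (-7.3503 - 7)/(2*5) = -1.435
f*(-7.3503) = (y-b)^2/(4a) = (-7.3503 - 7)^2/(4*5)
= 205.9311/20 = 10.2966


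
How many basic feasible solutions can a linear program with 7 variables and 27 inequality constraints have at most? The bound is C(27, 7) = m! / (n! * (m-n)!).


Each vertex corresponds to some choice of n active constraints out of m, so the number of vertices is at most C(m, n) = m! / (n!(m-n)!).
m = 27, n = 7
Numerator: 27 * 26 * 25 * 24 * 23 * 22 * 21
Denominator: 7! = 5040
C(27, 7) = 888030


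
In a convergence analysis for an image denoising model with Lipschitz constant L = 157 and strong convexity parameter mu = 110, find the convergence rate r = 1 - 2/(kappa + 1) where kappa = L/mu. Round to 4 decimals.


Step 1: Compute the condition number.
kappa = L/mu = 157/110 = 1.4273
Step 2: Compute the convergence rate.
r = 1 - 2/(kappa + 1) = 1 - 2*mu/(L + mu) = (L - mu)/(L + mu) = 47/267 = 0.176


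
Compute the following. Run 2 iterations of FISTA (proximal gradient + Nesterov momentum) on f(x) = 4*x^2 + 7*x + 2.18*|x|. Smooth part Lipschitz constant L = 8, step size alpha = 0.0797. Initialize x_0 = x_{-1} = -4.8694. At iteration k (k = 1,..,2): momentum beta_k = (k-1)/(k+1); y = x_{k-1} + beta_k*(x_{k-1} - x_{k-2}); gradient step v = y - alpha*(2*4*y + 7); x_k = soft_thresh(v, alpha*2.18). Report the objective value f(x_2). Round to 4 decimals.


FISTA on f(x) = 4*x^2 + 7*x + 2.18*|x|
L = 8, alpha = 0.0797
Iteration 1: beta = 0.0, y = -4.8694 + 0.0*(-4.8694 + 4.8694) = -4.8694
  grad(y) = -31.9552, v = y - alpha*grad = -2.3226
  prox(v) = soft_thresh(-2.3226, 0.1737) = -2.1488
Iteration 2: beta = 0.3333, y = -2.1488 + 0.3333*(-2.1488 + 4.8694) = -1.242
  grad(y) = -2.9357, v = y - alpha*grad = -1.008
  prox(v) = soft_thresh(-1.008, 0.1737) = -0.8342
f(x_2) = 4*(-0.8342)^2 + 7*(-0.8342) + 2.18*|-0.8342| = -1.2372


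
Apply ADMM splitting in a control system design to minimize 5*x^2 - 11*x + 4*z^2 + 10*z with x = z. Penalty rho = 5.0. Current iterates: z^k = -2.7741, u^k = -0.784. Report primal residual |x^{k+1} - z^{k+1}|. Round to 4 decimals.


ADMM iteration with rho = 5.0, z^k = -2.7741, u^k = -0.784
Step 1: x-update.
Minimize 5*x^2 - 11*x + (5.0/2)*(x + 2.7741 - 0.784)^2
FOC: (2*5 + 5.0)*x = 11 + 5.0*(-2.7741 + 0.784)
x^{k+1} = 0.07
Step 2: z-update.
Minimize 4*z^2 + 10*z + (5.0/2)*(0.07 - z - 0.784)^2
FOC: (2*4 + 5.0)*z = -10 + 5.0*(0.07 - 0.784)
z^{k+1} = -1.0439
Step 3: u-update.
u^{k+1} = -0.784 + 0.07 + 1.0439 = 0.3298
Step 4: Primal residual = |0.07 + 1.0439| = 1.1138
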